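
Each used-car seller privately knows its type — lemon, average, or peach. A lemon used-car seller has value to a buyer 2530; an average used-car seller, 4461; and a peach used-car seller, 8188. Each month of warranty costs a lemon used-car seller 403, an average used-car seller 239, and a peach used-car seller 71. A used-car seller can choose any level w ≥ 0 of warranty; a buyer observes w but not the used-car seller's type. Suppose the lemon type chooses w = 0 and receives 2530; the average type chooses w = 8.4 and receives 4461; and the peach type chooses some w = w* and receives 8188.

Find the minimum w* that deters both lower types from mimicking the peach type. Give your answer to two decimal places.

23.99

Average type (on-path payoff 4461 − 239×8.4 = 2453.4) won't mimic when 2453.4 ≥ 8188 − 239·w*, i.e. w* ≥ 23.99.
Lemon type (on-path payoff 2530) won't mimic when 2530 ≥ 8188 − 403·w*, i.e. w* ≥ 14.04.
Both must hold, so w* = max(14.04, 23.99) = 23.99. The average type's constraint binds.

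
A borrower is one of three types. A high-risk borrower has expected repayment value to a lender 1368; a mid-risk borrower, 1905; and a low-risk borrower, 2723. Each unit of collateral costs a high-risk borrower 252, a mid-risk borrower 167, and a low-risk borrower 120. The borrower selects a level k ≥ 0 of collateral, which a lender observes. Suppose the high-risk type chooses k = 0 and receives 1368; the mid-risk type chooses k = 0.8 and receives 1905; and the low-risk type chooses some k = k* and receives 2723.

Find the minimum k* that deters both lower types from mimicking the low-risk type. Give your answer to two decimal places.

5.70

High-risk type (on-path payoff 1368) won't mimic when 1368 ≥ 2723 − 252·k*, i.e. k* ≥ 5.38.
Mid-risk type (on-path payoff 1905 − 167×0.8 = 1771.4) won't mimic when 1771.4 ≥ 2723 − 167·k*, i.e. k* ≥ 5.70.
Both must hold, so k* = max(5.38, 5.70) = 5.70. The mid-risk type's constraint binds.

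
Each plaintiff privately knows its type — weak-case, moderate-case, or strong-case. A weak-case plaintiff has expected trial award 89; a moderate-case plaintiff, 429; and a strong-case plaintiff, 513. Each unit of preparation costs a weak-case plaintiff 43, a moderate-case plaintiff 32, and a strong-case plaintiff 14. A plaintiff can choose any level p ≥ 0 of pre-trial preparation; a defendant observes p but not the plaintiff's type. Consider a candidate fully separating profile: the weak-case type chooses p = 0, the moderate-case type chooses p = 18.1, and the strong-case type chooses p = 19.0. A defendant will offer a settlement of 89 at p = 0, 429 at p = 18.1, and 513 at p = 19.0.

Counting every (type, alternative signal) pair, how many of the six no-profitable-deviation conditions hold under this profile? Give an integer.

4

Moderate-case (own payoff 429 − 32×18.1 = -150.2): to p=0 gives 89 → profitable ✗; to p=19.0 gives 513 − 32×19.0 = -95 → profitable ✗.
Strong-case (own payoff 513 − 14×19.0 = 247): to p=0 gives 89 → no gain ✓; to p=18.1 gives 429 − 14×18.1 = 175.6 → no gain ✓.
Weak-case (own payoff 89): to p=18.1 gives 429 − 43×18.1 = -349.3 → no gain ✓; to p=19.0 gives 513 − 43×19.0 = -304 → no gain ✓.
4 of the 6 constraints hold; not an equilibrium.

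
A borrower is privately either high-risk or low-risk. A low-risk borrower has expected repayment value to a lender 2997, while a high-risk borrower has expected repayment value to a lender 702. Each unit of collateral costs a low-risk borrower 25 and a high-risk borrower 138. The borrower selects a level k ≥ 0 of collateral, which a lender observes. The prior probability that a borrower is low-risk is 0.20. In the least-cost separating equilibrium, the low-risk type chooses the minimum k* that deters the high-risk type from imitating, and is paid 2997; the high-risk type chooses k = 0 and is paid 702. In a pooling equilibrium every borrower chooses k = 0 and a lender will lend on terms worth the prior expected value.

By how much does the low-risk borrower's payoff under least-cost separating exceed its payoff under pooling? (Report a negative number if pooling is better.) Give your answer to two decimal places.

Least-cost separating signal: k* solves 702 = 2997 − 138·k*, so k* = (2997 − 702)/138 ≈ 16.6304.
Low-risk type's separating payoff: 2997 − 25 × k* = 2997 − 25 × (2997 − 702)/138 = 2997 − 57375/138 ≈ 2581.2391.
Pooling payoff: 0.20 × 2997 + 0.80 × 702 = 1161.
Difference: 2581.2391 − 1161 = 1420.2391, i.e. 1420.24 to two decimal places.
The low-risk type prefers to separate.

1420.24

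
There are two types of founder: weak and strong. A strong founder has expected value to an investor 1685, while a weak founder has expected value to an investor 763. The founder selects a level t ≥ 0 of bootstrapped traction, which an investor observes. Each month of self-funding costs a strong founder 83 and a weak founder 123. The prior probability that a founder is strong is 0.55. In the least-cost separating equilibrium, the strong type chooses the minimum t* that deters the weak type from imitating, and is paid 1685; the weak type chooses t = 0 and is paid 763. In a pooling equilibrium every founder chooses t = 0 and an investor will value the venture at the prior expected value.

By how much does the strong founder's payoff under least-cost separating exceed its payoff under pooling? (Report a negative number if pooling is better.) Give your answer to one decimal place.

Least-cost separating signal: t* solves 763 = 1685 − 123·t*, so t* = (1685 − 763)/123 ≈ 7.4959.
Strong type's separating payoff: 1685 − 83 × t* = 1685 − 83 × (1685 − 763)/123 = 1685 − 76526/123 ≈ 1062.837.
Pooling payoff: 0.55 × 1685 + 0.45 × 763 = 1270.1.
Difference: 1062.837 − 1270.1 = -207.263, i.e. -207.3 to one decimal place.
The strong type would prefer the pooling outcome.

-207.3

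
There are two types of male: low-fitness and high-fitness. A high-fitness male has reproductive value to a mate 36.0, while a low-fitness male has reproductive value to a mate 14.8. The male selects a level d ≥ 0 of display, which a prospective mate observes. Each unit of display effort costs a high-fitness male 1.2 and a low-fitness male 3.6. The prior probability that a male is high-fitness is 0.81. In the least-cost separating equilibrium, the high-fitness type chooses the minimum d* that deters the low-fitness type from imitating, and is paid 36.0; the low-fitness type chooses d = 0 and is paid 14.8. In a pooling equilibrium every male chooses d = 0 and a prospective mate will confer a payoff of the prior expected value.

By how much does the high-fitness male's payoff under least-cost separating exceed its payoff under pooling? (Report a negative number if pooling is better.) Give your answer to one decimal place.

Least-cost separating signal: d* solves 14.8 = 36.0 − 3.6·d*, so d* = (36.0 − 14.8)/3.6 ≈ 5.8889.
High-fitness type's separating payoff: 36.0 − 1.2 × d* = 36.0 − 1.2 × (36.0 − 14.8)/3.6 = 36.0 − 25.44/3.6 ≈ 28.933.
Pooling payoff: 0.81 × 36.0 + 0.19 × 14.8 = 31.972.
Difference: 28.933 − 31.972 = -3.039, i.e. -3.0 to one decimal place.
The high-fitness type would prefer the pooling outcome.

-3.0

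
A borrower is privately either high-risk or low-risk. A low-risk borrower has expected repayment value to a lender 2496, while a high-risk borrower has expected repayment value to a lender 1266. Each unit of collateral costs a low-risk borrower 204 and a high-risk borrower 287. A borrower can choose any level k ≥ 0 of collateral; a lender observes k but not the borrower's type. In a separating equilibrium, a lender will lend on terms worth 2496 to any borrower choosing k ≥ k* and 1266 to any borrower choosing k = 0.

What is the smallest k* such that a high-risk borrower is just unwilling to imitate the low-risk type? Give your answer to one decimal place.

4.3

A high-risk borrower choosing k = 0 receives 1266.
Imitating at k* instead would pay 2496 at cost 287·k*, netting 2496 − 287·k*.
Indifference: 1266 = 2496 − 287·k*, so k* = (2496 − 1266) / 287 ≈ 4.3.
This is the high-risk type's binding incentive-compatibility constraint; any k ≥ 4.3 sustains separation on that side.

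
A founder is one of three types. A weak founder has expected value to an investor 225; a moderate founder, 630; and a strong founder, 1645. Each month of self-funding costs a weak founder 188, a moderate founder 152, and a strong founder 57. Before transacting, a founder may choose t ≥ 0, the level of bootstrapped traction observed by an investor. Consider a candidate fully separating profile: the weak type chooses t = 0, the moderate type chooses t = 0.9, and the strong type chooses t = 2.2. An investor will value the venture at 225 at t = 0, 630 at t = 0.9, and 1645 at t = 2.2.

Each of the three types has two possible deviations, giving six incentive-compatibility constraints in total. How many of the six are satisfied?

Strong (own payoff 1645 − 57×2.2 = 1519.6): to t=0 gives 225 → no gain ✓; to t=0.9 gives 630 − 57×0.9 = 578.7 → no gain ✓.
Moderate (own payoff 630 − 152×0.9 = 493.2): to t=0 gives 225 → no gain ✓; to t=2.2 gives 1645 − 152×2.2 = 1310.6 → profitable ✗.
Weak (own payoff 225): to t=0.9 gives 630 − 188×0.9 = 460.8 → profitable ✗; to t=2.2 gives 1645 − 188×2.2 = 1231.4 → profitable ✗.
3 of the 6 constraints hold; not an equilibrium.

3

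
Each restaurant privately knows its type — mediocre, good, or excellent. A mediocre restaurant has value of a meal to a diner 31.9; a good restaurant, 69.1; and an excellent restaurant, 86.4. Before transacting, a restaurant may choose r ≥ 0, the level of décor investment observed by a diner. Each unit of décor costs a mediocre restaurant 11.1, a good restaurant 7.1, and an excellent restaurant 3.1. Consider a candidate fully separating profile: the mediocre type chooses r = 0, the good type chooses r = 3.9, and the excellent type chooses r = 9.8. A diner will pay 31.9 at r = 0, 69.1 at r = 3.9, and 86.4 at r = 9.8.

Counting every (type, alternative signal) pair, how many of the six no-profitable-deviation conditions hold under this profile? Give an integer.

5

Excellent (own payoff 86.4 − 3.1×9.8 = 56.02): to r=0 gives 31.9 → no gain ✓; to r=3.9 gives 69.1 − 3.1×3.9 = 57.01 → profitable ✗.
Good (own payoff 69.1 − 7.1×3.9 = 41.41): to r=0 gives 31.9 → no gain ✓; to r=9.8 gives 86.4 − 7.1×9.8 = 16.82 → no gain ✓.
Mediocre (own payoff 31.9): to r=3.9 gives 69.1 − 11.1×3.9 = 25.81 → no gain ✓; to r=9.8 gives 86.4 − 11.1×9.8 = -22.38 → no gain ✓.
5 of the 6 constraints hold; not an equilibrium.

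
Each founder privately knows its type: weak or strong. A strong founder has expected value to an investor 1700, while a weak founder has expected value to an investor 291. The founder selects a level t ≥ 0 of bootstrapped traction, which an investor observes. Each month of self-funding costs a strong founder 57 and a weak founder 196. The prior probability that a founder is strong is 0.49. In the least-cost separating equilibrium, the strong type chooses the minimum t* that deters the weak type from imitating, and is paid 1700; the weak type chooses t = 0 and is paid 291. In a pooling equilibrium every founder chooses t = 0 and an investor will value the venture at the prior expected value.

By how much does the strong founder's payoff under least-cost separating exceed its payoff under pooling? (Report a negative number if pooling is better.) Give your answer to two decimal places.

Least-cost separating signal: t* solves 291 = 1700 − 196·t*, so t* = (1700 − 291)/196 ≈ 7.1888.
Strong type's separating payoff: 1700 − 57 × t* = 1700 − 57 × (1700 − 291)/196 = 1700 − 80313/196 ≈ 1290.2398.
Pooling payoff: 0.49 × 1700 + 0.51 × 291 = 981.41.
Difference: 1290.2398 − 981.41 = 308.8298, i.e. 308.83 to two decimal places.
The strong type prefers to separate.

308.83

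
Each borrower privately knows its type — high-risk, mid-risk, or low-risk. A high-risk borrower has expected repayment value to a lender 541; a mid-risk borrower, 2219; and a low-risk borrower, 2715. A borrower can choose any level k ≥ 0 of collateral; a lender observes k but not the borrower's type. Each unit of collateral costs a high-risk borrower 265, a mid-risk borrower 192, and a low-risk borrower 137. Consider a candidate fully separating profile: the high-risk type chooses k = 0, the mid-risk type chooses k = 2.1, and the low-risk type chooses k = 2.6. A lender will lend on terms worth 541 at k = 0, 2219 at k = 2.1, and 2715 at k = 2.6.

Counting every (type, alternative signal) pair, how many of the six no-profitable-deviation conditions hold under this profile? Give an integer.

3

High-risk (own payoff 541): to k=2.1 gives 2219 − 265×2.1 = 1662.5 → profitable ✗; to k=2.6 gives 2715 − 265×2.6 = 2026 → profitable ✗.
Mid-risk (own payoff 2219 − 192×2.1 = 1815.8): to k=0 gives 541 → no gain ✓; to k=2.6 gives 2715 − 192×2.6 = 2215.8 → profitable ✗.
Low-risk (own payoff 2715 − 137×2.6 = 2358.8): to k=0 gives 541 → no gain ✓; to k=2.1 gives 2219 − 137×2.1 = 1931.3 → no gain ✓.
3 of the 6 constraints hold; not an equilibrium.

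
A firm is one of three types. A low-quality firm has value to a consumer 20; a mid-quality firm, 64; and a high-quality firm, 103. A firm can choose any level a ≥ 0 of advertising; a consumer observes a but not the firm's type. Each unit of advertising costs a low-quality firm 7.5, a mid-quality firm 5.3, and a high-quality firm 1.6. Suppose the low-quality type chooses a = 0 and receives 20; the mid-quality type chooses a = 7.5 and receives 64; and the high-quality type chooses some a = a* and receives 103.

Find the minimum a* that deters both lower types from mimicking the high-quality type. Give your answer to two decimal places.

Mid-quality type (on-path payoff 64 − 5.3×7.5 = 24.25) won't mimic when 24.25 ≥ 103 − 5.3·a*, i.e. a* ≥ 14.86.
Low-quality type (on-path payoff 20) won't mimic when 20 ≥ 103 − 7.5·a*, i.e. a* ≥ 11.07.
Both must hold, so a* = max(11.07, 14.86) = 14.86. The mid-quality type's constraint binds.

14.86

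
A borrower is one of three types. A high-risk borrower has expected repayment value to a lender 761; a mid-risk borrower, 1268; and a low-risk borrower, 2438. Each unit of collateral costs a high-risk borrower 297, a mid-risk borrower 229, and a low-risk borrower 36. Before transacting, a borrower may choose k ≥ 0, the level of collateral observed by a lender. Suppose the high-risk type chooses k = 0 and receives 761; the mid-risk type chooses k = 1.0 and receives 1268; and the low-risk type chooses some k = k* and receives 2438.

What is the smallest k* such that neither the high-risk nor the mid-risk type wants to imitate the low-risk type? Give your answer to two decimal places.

6.11

Mid-risk type (on-path payoff 1268 − 229×1.0 = 1039) won't mimic when 1039 ≥ 2438 − 229·k*, i.e. k* ≥ 6.11.
High-risk type (on-path payoff 761) won't mimic when 761 ≥ 2438 − 297·k*, i.e. k* ≥ 5.65.
Both must hold, so k* = max(5.65, 6.11) = 6.11. The mid-risk type's constraint binds.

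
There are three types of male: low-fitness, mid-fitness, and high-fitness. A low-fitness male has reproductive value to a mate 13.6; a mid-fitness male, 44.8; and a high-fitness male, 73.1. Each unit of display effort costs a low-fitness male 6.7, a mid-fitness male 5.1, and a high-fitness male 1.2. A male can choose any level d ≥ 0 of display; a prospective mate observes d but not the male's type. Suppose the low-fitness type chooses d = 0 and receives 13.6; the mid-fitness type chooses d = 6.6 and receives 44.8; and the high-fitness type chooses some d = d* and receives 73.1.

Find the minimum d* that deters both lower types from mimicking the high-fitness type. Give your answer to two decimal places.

Low-fitness type (on-path payoff 13.6) won't mimic when 13.6 ≥ 73.1 − 6.7·d*, i.e. d* ≥ 8.88.
Mid-fitness type (on-path payoff 44.8 − 5.1×6.6 = 11.14) won't mimic when 11.14 ≥ 73.1 − 5.1·d*, i.e. d* ≥ 12.15.
Both must hold, so d* = max(8.88, 12.15) = 12.15. The mid-fitness type's constraint binds.

12.15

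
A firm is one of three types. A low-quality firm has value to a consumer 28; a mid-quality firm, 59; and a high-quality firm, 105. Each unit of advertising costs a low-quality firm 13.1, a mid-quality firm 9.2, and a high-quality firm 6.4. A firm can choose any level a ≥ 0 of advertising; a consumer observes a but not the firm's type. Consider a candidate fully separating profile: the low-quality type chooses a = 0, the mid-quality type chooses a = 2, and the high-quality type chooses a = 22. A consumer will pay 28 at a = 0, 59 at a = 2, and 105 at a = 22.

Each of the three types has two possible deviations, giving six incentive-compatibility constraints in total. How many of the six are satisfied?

3

Low-quality (own payoff 28): to a=2 gives 59 − 13.1×2 = 32.8 → profitable ✗; to a=22 gives 105 − 13.1×22 = -183.2 → no gain ✓.
Mid-quality (own payoff 59 − 9.2×2 = 40.6): to a=0 gives 28 → no gain ✓; to a=22 gives 105 − 9.2×22 = -97.4 → no gain ✓.
High-quality (own payoff 105 − 6.4×22 = -35.8): to a=0 gives 28 → profitable ✗; to a=2 gives 59 − 6.4×2 = 46.2 → profitable ✗.
3 of the 6 constraints hold; not an equilibrium.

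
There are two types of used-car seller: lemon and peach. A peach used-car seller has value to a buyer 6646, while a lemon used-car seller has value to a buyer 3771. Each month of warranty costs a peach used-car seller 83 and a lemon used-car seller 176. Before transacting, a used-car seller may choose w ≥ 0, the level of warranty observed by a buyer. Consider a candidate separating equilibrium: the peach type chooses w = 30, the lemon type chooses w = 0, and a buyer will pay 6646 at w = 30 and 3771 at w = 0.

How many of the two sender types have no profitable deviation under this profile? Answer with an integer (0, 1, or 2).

2

Peach type: signal → 6646 − 83 × 30 = 4156; deviate to 0 → 3771. IC holds (4156 ≥ 3771).
Lemon type: stay at 0 → 3771; mimic → 6646 − 176 × 30 = 1366. IC holds (3771 ≥ 1366).
2 of 2 constraints hold, so this is a separating equilibrium.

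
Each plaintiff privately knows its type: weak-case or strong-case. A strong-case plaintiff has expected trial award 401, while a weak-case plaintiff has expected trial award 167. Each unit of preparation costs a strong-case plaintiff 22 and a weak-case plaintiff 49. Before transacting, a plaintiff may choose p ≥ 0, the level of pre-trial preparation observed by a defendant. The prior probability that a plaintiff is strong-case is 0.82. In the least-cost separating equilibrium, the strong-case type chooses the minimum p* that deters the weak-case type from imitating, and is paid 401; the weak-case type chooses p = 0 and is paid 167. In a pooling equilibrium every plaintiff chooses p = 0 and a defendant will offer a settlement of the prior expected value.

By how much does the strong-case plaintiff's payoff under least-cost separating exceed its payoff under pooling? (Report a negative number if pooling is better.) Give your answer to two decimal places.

-62.94

Least-cost separating signal: p* solves 167 = 401 − 49·p*, so p* = (401 − 167)/49 ≈ 4.7755.
Strong-case type's separating payoff: 401 − 22 × p* = 401 − 22 × (401 − 167)/49 = 401 − 5148/49 ≈ 295.9388.
Pooling payoff: 0.82 × 401 + 0.18 × 167 = 358.88.
Difference: 295.9388 − 358.88 = -62.9412, i.e. -62.94 to two decimal places.
The strong-case type would prefer the pooling outcome.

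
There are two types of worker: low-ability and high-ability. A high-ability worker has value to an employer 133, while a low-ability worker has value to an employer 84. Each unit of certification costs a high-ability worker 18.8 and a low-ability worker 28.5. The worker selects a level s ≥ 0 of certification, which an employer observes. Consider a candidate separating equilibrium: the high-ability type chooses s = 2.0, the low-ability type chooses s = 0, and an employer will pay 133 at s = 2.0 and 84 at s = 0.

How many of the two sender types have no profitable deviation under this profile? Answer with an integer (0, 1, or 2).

2

High-ability type: signal → 133 − 18.8 × 2.0 = 95.4; deviate to 0 → 84. IC holds (95.4 ≥ 84).
Low-ability type: stay at 0 → 84; mimic → 133 − 28.5 × 2.0 = 76. IC holds (84 ≥ 76).
2 of 2 constraints hold, so this is a separating equilibrium.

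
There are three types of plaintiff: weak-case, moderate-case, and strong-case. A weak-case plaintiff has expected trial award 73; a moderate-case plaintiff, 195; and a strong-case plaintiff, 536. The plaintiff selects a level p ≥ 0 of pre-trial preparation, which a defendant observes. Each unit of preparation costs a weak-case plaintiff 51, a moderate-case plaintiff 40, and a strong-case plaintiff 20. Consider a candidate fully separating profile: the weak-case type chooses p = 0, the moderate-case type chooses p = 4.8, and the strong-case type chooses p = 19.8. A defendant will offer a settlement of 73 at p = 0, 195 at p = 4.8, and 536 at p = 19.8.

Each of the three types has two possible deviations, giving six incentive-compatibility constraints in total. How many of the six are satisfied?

5

Moderate-case (own payoff 195 − 40×4.8 = 3): to p=0 gives 73 → profitable ✗; to p=19.8 gives 536 − 40×19.8 = -256 → no gain ✓.
Strong-case (own payoff 536 − 20×19.8 = 140): to p=0 gives 73 → no gain ✓; to p=4.8 gives 195 − 20×4.8 = 99 → no gain ✓.
Weak-case (own payoff 73): to p=4.8 gives 195 − 51×4.8 = -49.8 → no gain ✓; to p=19.8 gives 536 − 51×19.8 = -473.8 → no gain ✓.
5 of the 6 constraints hold; not an equilibrium.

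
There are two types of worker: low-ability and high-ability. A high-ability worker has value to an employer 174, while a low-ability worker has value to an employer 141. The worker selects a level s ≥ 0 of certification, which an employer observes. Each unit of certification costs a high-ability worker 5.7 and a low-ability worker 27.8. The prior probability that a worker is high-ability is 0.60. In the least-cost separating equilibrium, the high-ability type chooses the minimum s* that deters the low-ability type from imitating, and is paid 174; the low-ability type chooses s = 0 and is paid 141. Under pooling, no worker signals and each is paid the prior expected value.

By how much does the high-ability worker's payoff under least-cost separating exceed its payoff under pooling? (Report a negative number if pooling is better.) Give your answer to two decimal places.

6.43

Least-cost separating signal: s* solves 141 = 174 − 27.8·s*, so s* = (174 − 141)/27.8 ≈ 1.1871.
High-ability type's separating payoff: 174 − 5.7 × s* = 174 − 5.7 × (174 − 141)/27.8 = 174 − 188.1/27.8 ≈ 167.2338.
Pooling payoff: 0.60 × 174 + 0.40 × 141 = 160.8.
Difference: 167.2338 − 160.8 = 6.4338, i.e. 6.43 to two decimal places.
The high-ability type prefers to separate.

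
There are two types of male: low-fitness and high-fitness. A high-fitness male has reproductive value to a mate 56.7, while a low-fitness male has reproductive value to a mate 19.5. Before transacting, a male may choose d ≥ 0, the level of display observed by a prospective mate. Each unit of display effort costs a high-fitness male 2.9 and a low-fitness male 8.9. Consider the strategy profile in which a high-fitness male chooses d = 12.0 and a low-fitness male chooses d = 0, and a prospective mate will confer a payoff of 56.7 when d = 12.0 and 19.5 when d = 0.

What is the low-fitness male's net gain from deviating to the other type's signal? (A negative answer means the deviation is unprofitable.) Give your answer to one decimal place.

Playing d = 0 the low-fitness male receives 19.5.
Deviating to d = 12.0 brings payment 56.7 at cost 8.9 × 12.0 = 106.8, netting -50.1.
Gain from deviating: -50.1 − 19.5 = -69.6.
The gain is negative, so the low-fitness type's incentive-compatibility constraint is satisfied.

-69.6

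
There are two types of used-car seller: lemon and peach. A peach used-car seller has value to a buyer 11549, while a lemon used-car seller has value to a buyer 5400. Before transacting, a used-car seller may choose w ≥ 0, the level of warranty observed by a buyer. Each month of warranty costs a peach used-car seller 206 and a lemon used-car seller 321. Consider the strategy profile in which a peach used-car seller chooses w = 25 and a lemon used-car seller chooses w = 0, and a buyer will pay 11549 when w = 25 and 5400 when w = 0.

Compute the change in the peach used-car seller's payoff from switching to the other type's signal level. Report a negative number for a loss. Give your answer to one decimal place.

-999.0

Playing w = 25 the peach used-car seller receives 11549 − 206 × 25 = 6399.
Deviating to w = 0 yields 5400 instead.
Gain from deviating: 5400 − 6399 = -999.0.
The gain is negative, so the peach type's incentive-compatibility constraint is satisfied.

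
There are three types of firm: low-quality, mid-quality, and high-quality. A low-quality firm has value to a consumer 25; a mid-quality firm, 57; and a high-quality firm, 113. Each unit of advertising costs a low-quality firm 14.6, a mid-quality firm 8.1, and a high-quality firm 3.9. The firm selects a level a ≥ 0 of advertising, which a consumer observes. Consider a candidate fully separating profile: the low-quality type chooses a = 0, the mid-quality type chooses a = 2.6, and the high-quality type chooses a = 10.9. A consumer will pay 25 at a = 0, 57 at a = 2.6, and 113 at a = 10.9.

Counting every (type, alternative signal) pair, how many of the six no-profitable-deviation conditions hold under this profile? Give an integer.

Mid-quality (own payoff 57 − 8.1×2.6 = 35.94): to a=0 gives 25 → no gain ✓; to a=10.9 gives 113 − 8.1×10.9 = 24.71 → no gain ✓.
Low-quality (own payoff 25): to a=2.6 gives 57 − 14.6×2.6 = 19.04 → no gain ✓; to a=10.9 gives 113 − 14.6×10.9 = -46.14 → no gain ✓.
High-quality (own payoff 113 − 3.9×10.9 = 70.49): to a=0 gives 25 → no gain ✓; to a=2.6 gives 57 − 3.9×2.6 = 46.86 → no gain ✓.
6 of the 6 constraints hold; this profile is a separating equilibrium.

6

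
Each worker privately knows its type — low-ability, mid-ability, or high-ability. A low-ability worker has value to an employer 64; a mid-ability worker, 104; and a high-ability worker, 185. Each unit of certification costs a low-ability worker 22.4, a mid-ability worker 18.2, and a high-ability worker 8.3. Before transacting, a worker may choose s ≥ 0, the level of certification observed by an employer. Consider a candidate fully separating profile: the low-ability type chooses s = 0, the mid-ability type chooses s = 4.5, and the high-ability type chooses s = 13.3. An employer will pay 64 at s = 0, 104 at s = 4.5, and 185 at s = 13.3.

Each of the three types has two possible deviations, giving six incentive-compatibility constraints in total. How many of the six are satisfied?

5

High-ability (own payoff 185 − 8.3×13.3 = 74.61): to s=0 gives 64 → no gain ✓; to s=4.5 gives 104 − 8.3×4.5 = 66.65 → no gain ✓.
Low-ability (own payoff 64): to s=4.5 gives 104 − 22.4×4.5 = 3.2 → no gain ✓; to s=13.3 gives 185 − 22.4×13.3 = -112.92 → no gain ✓.
Mid-ability (own payoff 104 − 18.2×4.5 = 22.1): to s=0 gives 64 → profitable ✗; to s=13.3 gives 185 − 18.2×13.3 = -57.06 → no gain ✓.
5 of the 6 constraints hold; not an equilibrium.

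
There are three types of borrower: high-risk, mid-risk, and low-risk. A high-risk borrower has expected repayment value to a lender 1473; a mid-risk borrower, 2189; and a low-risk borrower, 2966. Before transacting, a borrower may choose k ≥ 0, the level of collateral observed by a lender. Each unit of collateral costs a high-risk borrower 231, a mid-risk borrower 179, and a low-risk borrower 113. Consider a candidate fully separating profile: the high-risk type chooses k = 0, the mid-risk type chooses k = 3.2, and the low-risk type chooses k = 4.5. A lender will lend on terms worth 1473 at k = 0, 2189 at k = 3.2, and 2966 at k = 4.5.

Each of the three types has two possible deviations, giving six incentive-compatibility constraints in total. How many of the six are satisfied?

4

Mid-risk (own payoff 2189 − 179×3.2 = 1616.2): to k=0 gives 1473 → no gain ✓; to k=4.5 gives 2966 − 179×4.5 = 2160.5 → profitable ✗.
High-risk (own payoff 1473): to k=3.2 gives 2189 − 231×3.2 = 1449.8 → no gain ✓; to k=4.5 gives 2966 − 231×4.5 = 1926.5 → profitable ✗.
Low-risk (own payoff 2966 − 113×4.5 = 2457.5): to k=0 gives 1473 → no gain ✓; to k=3.2 gives 2189 − 113×3.2 = 1827.4 → no gain ✓.
4 of the 6 constraints hold; not an equilibrium.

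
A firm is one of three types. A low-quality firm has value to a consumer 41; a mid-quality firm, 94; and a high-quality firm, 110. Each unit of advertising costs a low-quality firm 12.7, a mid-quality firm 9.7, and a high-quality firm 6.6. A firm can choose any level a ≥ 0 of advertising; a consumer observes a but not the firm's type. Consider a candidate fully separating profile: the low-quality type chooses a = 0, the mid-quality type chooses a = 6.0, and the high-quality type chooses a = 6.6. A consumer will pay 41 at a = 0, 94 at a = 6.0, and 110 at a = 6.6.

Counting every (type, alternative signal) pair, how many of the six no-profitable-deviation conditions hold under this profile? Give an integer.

4

High-quality (own payoff 110 − 6.6×6.6 = 66.44): to a=0 gives 41 → no gain ✓; to a=6.0 gives 94 − 6.6×6.0 = 54.4 → no gain ✓.
Mid-quality (own payoff 94 − 9.7×6.0 = 35.8): to a=0 gives 41 → profitable ✗; to a=6.6 gives 110 − 9.7×6.6 = 45.98 → profitable ✗.
Low-quality (own payoff 41): to a=6.0 gives 94 − 12.7×6.0 = 17.8 → no gain ✓; to a=6.6 gives 110 − 12.7×6.6 = 26.18 → no gain ✓.
4 of the 6 constraints hold; not an equilibrium.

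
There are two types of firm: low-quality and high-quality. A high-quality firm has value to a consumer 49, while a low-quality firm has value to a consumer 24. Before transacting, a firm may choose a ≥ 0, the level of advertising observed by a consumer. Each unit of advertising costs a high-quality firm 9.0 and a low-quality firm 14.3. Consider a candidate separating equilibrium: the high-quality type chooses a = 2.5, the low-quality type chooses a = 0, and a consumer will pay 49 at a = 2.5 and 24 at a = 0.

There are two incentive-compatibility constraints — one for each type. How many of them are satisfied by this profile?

2

Low-quality type: stay at 0 → 24; mimic → 49 − 14.3 × 2.5 = 13.25. IC holds (24 ≥ 13.25).
High-quality type: signal → 49 − 9.0 × 2.5 = 26.5; deviate to 0 → 24. IC holds (26.5 ≥ 24).
2 of 2 constraints hold, so this is a separating equilibrium.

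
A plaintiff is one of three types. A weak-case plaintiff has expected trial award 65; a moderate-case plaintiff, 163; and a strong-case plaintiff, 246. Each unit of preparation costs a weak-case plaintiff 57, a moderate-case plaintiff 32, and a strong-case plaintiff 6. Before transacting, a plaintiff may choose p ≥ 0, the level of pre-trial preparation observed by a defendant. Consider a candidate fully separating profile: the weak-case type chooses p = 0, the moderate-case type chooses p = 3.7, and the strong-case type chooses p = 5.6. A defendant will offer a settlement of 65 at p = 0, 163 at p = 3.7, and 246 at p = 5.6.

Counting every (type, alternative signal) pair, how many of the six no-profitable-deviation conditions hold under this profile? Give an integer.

4

Moderate-case (own payoff 163 − 32×3.7 = 44.6): to p=0 gives 65 → profitable ✗; to p=5.6 gives 246 − 32×5.6 = 66.8 → profitable ✗.
Weak-case (own payoff 65): to p=3.7 gives 163 − 57×3.7 = -47.9 → no gain ✓; to p=5.6 gives 246 − 57×5.6 = -73.2 → no gain ✓.
Strong-case (own payoff 246 − 6×5.6 = 212.4): to p=0 gives 65 → no gain ✓; to p=3.7 gives 163 − 6×3.7 = 140.8 → no gain ✓.
4 of the 6 constraints hold; not an equilibrium.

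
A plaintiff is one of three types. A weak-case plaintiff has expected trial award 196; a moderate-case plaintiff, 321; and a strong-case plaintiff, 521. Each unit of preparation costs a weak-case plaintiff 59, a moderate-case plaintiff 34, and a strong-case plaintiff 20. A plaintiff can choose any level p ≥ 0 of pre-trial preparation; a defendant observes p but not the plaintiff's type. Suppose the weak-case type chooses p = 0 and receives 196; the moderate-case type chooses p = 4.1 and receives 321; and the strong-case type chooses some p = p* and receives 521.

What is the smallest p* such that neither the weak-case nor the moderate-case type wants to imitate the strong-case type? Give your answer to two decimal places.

Moderate-case type (on-path payoff 321 − 34×4.1 = 181.6) won't mimic when 181.6 ≥ 521 − 34·p*, i.e. p* ≥ 9.98.
Weak-case type (on-path payoff 196) won't mimic when 196 ≥ 521 − 59·p*, i.e. p* ≥ 5.51.
Both must hold, so p* = max(5.51, 9.98) = 9.98. The moderate-case type's constraint binds.

9.98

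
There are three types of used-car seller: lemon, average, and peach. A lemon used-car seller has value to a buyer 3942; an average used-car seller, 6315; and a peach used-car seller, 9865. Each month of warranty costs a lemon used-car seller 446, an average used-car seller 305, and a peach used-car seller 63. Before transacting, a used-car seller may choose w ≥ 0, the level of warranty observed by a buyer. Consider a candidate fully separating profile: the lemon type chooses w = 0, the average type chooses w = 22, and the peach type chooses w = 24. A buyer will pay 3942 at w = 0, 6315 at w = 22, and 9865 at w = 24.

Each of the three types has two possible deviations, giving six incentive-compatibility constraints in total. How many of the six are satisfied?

Lemon (own payoff 3942): to w=22 gives 6315 − 446×22 = -3497 → no gain ✓; to w=24 gives 9865 − 446×24 = -839 → no gain ✓.
Average (own payoff 6315 − 305×22 = -395): to w=0 gives 3942 → profitable ✗; to w=24 gives 9865 − 305×24 = 2545 → profitable ✗.
Peach (own payoff 9865 − 63×24 = 8353): to w=0 gives 3942 → no gain ✓; to w=22 gives 6315 − 63×22 = 4929 → no gain ✓.
4 of the 6 constraints hold; not an equilibrium.

4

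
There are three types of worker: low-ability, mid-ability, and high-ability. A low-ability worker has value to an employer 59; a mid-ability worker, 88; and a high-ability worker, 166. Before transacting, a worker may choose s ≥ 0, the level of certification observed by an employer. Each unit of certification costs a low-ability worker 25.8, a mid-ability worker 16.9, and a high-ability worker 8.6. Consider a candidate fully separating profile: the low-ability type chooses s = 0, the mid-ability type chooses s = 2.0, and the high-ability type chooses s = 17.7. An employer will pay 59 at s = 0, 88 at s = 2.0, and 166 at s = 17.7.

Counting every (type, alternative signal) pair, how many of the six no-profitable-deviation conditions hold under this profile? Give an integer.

Mid-ability (own payoff 88 − 16.9×2.0 = 54.2): to s=0 gives 59 → profitable ✗; to s=17.7 gives 166 − 16.9×17.7 = -133.13 → no gain ✓.
Low-ability (own payoff 59): to s=2.0 gives 88 − 25.8×2.0 = 36.4 → no gain ✓; to s=17.7 gives 166 − 25.8×17.7 = -290.66 → no gain ✓.
High-ability (own payoff 166 − 8.6×17.7 = 13.78): to s=0 gives 59 → profitable ✗; to s=2.0 gives 88 − 8.6×2.0 = 70.8 → profitable ✗.
3 of the 6 constraints hold; not an equilibrium.

3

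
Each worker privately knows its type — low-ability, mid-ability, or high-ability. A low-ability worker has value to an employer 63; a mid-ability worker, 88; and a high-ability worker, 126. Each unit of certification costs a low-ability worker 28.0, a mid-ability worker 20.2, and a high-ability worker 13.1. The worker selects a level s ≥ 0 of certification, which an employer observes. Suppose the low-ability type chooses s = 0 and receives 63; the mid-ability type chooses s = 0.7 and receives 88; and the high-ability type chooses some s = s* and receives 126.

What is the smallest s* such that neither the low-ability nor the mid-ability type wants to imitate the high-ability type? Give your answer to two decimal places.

Low-ability type (on-path payoff 63) won't mimic when 63 ≥ 126 − 28.0·s*, i.e. s* ≥ 2.25.
Mid-ability type (on-path payoff 88 − 20.2×0.7 = 73.86) won't mimic when 73.86 ≥ 126 − 20.2·s*, i.e. s* ≥ 2.58.
Both must hold, so s* = max(2.25, 2.58) = 2.58. The mid-ability type's constraint binds.

2.58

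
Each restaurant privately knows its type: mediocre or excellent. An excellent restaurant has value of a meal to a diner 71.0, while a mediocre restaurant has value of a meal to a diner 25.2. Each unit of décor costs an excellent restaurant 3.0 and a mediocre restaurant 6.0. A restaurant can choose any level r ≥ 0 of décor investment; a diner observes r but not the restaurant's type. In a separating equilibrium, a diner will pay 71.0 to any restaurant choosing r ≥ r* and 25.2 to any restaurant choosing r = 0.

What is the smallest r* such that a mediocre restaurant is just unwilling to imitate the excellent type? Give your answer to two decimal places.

7.63

A mediocre restaurant choosing r = 0 receives 25.2.
Imitating at r* instead would pay 71.0 at cost 6.0·r*, netting 71.0 − 6.0·r*.
Indifference: 25.2 = 71.0 − 6.0·r*, so r* = (71.0 − 25.2) / 6.0 ≈ 7.63.
At r* the mediocre type's incentive constraint just binds; the excellent type strictly prefers r* since its per-unit cost is lower.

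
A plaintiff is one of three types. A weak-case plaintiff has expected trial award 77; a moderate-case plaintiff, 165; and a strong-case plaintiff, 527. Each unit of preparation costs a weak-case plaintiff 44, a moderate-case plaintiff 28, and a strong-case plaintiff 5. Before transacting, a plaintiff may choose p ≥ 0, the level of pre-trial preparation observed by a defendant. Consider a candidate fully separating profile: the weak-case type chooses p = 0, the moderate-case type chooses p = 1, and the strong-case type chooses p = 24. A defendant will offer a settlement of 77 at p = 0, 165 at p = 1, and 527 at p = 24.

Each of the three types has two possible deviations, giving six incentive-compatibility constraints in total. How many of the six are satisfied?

5

Moderate-case (own payoff 165 − 28×1 = 137): to p=0 gives 77 → no gain ✓; to p=24 gives 527 − 28×24 = -145 → no gain ✓.
Strong-case (own payoff 527 − 5×24 = 407): to p=0 gives 77 → no gain ✓; to p=1 gives 165 − 5×1 = 160 → no gain ✓.
Weak-case (own payoff 77): to p=1 gives 165 − 44×1 = 121 → profitable ✗; to p=24 gives 527 − 44×24 = -529 → no gain ✓.
5 of the 6 constraints hold; not an equilibrium.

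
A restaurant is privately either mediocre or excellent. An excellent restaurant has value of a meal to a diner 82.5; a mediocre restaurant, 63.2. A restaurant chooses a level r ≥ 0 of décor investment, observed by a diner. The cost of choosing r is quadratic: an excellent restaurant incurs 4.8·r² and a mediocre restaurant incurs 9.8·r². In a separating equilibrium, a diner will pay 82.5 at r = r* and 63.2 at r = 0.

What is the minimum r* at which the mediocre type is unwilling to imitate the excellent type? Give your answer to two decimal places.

1.40

The mediocre type at r = 0 receives 63.2; imitating at r* yields 82.5 − 9.8·r*².
Indifference: 63.2 = 82.5 − 9.8·r*², so r*² = (82.5 − 63.2) / 9.8 ≈ 1.9694.
r* = √1.9694 ≈ 1.40.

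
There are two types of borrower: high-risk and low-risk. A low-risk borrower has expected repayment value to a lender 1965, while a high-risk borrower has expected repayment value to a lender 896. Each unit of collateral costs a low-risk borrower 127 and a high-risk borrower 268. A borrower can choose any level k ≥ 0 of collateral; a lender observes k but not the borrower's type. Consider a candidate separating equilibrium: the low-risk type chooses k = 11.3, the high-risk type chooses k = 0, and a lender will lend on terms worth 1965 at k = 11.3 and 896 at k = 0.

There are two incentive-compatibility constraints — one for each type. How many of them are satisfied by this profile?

High-risk type: stay at 0 → 896; mimic → 1965 − 268 × 11.3 = -1063.4. IC holds (896 ≥ -1063.4).
Low-risk type: signal → 1965 − 127 × 11.3 = 529.9; deviate to 0 → 896. IC fails (529.9 < 896).
1 of 2 constraints hold, so this profile is not an equilibrium.

1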